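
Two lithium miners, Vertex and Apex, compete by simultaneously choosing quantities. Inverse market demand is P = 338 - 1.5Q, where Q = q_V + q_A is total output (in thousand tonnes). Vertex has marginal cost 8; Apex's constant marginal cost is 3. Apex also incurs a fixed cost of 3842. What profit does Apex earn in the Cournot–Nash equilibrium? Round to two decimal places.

4720.96

Vertex's profit: π_V = (338 - 1.5Q)q_V - (8q_V). Setting ∂π_V/∂q_V = 0: 330 - 3q_V - (3/2)(q_A) = 0.
Apex's profit: π_A = (338 - 1.5Q)q_A - (3q_A). Setting ∂π_A/∂q_A = 0: 335 - 3q_A - (3/2)(q_V) = 0.
Best responses: q_V = (330 - (3/2)q_A)/3, q_A = (335 - (3/2)q_V)/3.
Solving the pair: q_V = 650/9, q_A = 680/9.
Price P = 338 - (3/2)·(1330/9) = 349/3.
Apex's profit: (349/3 - 3)·(680/9) - 3842 = 4720.9630.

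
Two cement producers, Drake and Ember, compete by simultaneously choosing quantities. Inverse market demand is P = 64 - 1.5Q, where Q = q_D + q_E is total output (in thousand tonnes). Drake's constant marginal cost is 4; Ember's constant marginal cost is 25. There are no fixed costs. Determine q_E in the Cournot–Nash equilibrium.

4

Drake's profit: π_D = (64 - 1.5Q)q_D - (4q_D). Setting ∂π_D/∂q_D = 0: 60 - 3q_D - (3/2)(q_E) = 0.
Ember's profit: π_E = (64 - 1.5Q)q_E - (25q_E). Setting ∂π_E/∂q_E = 0: 39 - 3q_E - (3/2)(q_D) = 0.
So q_D = (60 - (3/2)q_E)/3 and q_E = (39 - (3/2)q_D)/3.
Solving the pair: q_D = 18, q_E = 4.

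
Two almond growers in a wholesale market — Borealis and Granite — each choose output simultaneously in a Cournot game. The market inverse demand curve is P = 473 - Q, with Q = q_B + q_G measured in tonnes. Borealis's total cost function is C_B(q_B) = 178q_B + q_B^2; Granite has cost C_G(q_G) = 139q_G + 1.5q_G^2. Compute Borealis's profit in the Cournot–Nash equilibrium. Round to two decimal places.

7212.64

Borealis's profit: π_B = (473 - Q)q_B - (178q_B + q_B²). Setting ∂π_B/∂q_B = 0: 295 - 4q_B - (q_G) = 0.
Granite's first-order condition: 334 - 5q_G - (q_B) = 0.
Best responses: q_B = (295 - q_G)/4, q_G = (334 - q_B)/5.
Substituting one into the other gives q_B = 1141/19 and q_G = 1041/19.
Price P = 473 - 114.8421 = 358.1579.
Borealis's profit: 358.1579·(1141/19) - 178·(1141/19) - (1141/19)² = 7212.6371.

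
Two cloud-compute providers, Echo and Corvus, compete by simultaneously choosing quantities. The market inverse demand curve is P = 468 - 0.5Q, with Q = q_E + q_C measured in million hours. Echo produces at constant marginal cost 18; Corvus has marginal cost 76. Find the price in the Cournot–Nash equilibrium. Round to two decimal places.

Echo's profit: π_E = (468 - 0.5Q)q_E - (18q_E). Setting ∂π_E/∂q_E = 0: 450 - q_E - (1/2)(q_C) = 0.
Corvus's first-order condition: 392 - q_C - (1/2)(q_E) = 0.
So q_E = (450 - (1/2)q_C) and q_C = (392 - (1/2)q_E).
Substituting one into the other gives q_E = 1016/3 and q_C = 668/3.
Total output Q = 1684/3, so price P = 468 - (1/2)·(1684/3) = 562/3.

187.33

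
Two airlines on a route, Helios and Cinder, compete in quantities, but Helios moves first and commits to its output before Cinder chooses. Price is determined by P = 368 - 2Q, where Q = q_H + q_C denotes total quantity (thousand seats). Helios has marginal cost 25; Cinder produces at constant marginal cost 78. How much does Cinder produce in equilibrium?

Solve by backward induction. Given q_H, the follower Cinder maximises π_C = (368 - 2q_H - 2q_C)q_C - 78q_C.
Follower FOC: 290 - 2q_H - 4q_C = 0, so q_C(q_H) = (290 - 2q_H)/4.
Helios substitutes q_C(q_H) into its own profit: π_H = q_H(368 - 2q_H - (290 - 2q_H)/2) - 25q_H = (223 - q_H)q_H - 25q_H.
The leader's first-order condition 198 - 2q_H = 0 yields q_H = 99.
Then q_C = (290 - 2·99)/4 = 23.

23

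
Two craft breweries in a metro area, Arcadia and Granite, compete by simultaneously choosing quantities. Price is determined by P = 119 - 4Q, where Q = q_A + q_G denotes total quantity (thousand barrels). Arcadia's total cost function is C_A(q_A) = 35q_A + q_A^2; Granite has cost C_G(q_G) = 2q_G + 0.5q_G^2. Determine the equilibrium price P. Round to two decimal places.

58.35

Arcadia's profit: π_A = (119 - 4Q)q_A - (35q_A + q_A²). Setting ∂π_A/∂q_A = 0: 84 - 10q_A - 4(q_G) = 0.
Granite's profit: π_G = (119 - 4Q)q_G - (2q_G + (1/2)q_G²). Setting ∂π_G/∂q_G = 0: 117 - 9q_G - 4(q_A) = 0.
Rearranging gives the reaction functions q_A = (84 - 4q_G)/10 and q_G = (117 - 4q_A)/9.
Solving the pair: q_A = 144/37, q_G = 417/37.
Total output Q = 561/37, so price P = 119 - 4·(561/37) = 58.3514.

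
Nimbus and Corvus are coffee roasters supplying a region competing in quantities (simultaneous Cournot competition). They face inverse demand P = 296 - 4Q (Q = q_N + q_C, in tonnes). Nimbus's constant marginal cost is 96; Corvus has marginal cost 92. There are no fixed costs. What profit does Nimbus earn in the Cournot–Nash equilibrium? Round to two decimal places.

1067.11

Nimbus's profit: π_N = (296 - 4Q)q_N - (96q_N). Setting ∂π_N/∂q_N = 0: 200 - 8q_N - 4(q_C) = 0.
Corvus's profit: π_C = (296 - 4Q)q_C - (92q_C). Setting ∂π_C/∂q_C = 0: 204 - 8q_C - 4(q_N) = 0.
Rearranging gives the reaction functions q_N = (200 - 4q_C)/8 and q_C = (204 - 4q_N)/8.
Substituting one into the other gives q_N = 49/3 and q_C = 52/3.
Price P = 296 - 4·(101/3) = 484/3.
Nimbus's profit: (484/3 - 96)·(49/3) = 1067.1111.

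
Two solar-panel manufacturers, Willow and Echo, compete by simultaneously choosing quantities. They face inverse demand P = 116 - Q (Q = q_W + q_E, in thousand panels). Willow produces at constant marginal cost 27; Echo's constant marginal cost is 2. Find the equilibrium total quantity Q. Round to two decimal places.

67.67

Willow's profit: π_W = (116 - Q)q_W - (27q_W). Setting ∂π_W/∂q_W = 0: 89 - 2q_W - (q_E) = 0.
Echo's first-order condition: 114 - 2q_E - (q_W) = 0.
Best responses: q_W = (89 - q_E)/2, q_E = (114 - q_W)/2.
Substituting one into the other gives q_W = 64/3 and q_E = 139/3.
Total output Q = 64/3 + 139/3 = 203/3.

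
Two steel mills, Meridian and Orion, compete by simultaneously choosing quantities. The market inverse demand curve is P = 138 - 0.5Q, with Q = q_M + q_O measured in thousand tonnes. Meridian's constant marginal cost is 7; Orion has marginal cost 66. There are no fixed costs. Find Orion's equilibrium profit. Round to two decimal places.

Meridian's profit: π_M = (138 - 0.5Q)q_M - (7q_M). Setting ∂π_M/∂q_M = 0: 131 - q_M - (1/2)(q_O) = 0.
Orion's first-order condition: 72 - q_O - (1/2)(q_M) = 0.
So q_M = (131 - (1/2)q_O) and q_O = (72 - (1/2)q_M).
Substituting one into the other gives q_M = 380/3 and q_O = 26/3.
Price P = 138 - (1/2)·(406/3) = 211/3.
Orion's profit: (211/3 - 66)·(26/3) = 338/9.

37.56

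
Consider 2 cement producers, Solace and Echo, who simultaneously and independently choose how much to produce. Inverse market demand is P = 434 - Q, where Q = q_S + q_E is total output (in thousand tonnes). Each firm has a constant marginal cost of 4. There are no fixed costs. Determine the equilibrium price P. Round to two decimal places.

Each firm earns π_i = (434 - Q)q_i - 4q_i.
First-order condition (treating rivals' output as given): 430 - 2q_i - q_j = 0.
With identical firms every q_j equals q_i, so q_j = q_i and 430 = 3q_i, giving q_i = 430/3.
Total output Q = 860/3, so price P = 434 - 860/3 = 442/3.

147.33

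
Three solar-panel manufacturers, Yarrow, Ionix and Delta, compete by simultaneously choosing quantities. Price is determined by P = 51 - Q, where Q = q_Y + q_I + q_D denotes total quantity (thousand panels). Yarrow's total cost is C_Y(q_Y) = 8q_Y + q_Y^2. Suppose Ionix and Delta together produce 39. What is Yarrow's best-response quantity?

With rivals' combined output fixed at 39, Yarrow's profit is π_Y = (51 - 39 - q_Y)q_Y - (8q_Y + q_Y²) = (12 - q_Y)q_Y - (8q_Y + q_Y²).
∂π_Y/∂q_Y = 4 - 4q_Y = 0, so q_Y = 1.

1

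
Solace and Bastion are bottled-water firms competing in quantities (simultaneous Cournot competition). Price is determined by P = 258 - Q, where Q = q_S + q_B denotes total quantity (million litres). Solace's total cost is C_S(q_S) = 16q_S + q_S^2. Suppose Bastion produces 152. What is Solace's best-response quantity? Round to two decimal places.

22.50

With the rival's output fixed at 152, Solace's profit is π_S = (258 - 152 - q_S)q_S - (16q_S + q_S²) = (106 - q_S)q_S - (16q_S + q_S²).
∂π_S/∂q_S = 90 - 4q_S = 0, so q_S = 45/2.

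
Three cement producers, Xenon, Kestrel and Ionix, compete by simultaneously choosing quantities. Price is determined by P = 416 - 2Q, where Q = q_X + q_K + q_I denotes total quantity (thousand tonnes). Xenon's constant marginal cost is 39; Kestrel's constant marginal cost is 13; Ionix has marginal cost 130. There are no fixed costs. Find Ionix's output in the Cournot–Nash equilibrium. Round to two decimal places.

Xenon's profit: π_X = (416 - 2Q)q_X - (39q_X). Setting ∂π_X/∂q_X = 0: 377 - 4q_X - 2(q_K + q_I) = 0.
Kestrel's profit: π_K = (416 - 2Q)q_K - (13q_K). Setting ∂π_K/∂q_K = 0: 403 - 4q_K - 2(q_X + q_I) = 0.
Ionix's first-order condition: 286 - 4q_I - 2(q_X + q_K) = 0.
Adding the 3 conditions: 1066 − 4Q − 4Q = 0, i.e. Q = 533/4.
Back-substituting: q_X = (377 − 533/2)/2 = 221/4, q_K = (403 − 533/2)/2 = 273/4, q_I = (286 − 533/2)/2 = 39/4.

9.75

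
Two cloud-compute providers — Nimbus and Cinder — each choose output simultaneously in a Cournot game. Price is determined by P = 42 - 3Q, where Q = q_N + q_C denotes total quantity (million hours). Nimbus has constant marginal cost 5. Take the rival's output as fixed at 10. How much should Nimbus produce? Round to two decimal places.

With the rival's output fixed at 10, Nimbus's profit is π_N = (42 - 3·10 - 3q_N)q_N - (5q_N) = (12 - 3q_N)q_N - (5q_N).
∂π_N/∂q_N = 7 - 6q_N = 0, so q_N = 7/6.

1.17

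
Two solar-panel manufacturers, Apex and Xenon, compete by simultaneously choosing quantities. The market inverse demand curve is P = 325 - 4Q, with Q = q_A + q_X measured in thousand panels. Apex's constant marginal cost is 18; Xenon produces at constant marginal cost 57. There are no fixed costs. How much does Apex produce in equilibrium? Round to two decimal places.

Apex's profit: π_A = (325 - 4Q)q_A - (18q_A). Setting ∂π_A/∂q_A = 0: 307 - 8q_A - 4(q_X) = 0.
Xenon's profit: π_X = (325 - 4Q)q_X - (57q_X). Setting ∂π_X/∂q_X = 0: 268 - 8q_X - 4(q_A) = 0.
So q_A = (307 - 4q_X)/8 and q_X = (268 - 4q_A)/8.
Solving the pair: q_A = 173/6, q_X = 229/12.

28.83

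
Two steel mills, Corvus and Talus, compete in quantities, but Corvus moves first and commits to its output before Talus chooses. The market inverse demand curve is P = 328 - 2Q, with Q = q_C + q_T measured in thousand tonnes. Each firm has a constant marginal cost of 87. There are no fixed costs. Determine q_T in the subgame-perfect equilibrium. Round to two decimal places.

Solve by backward induction. Given q_C, the follower Talus maximises π_T = (328 - 2q_C - 2q_T)q_T - 87q_T.
Setting the follower's marginal profit to zero, 241 - 2q_C - 4q_T = 0, i.e. q_T = (241 - 2q_C)/4.
Corvus substitutes q_T(q_C) into its own profit: π_C = q_C(328 - 2q_C - (241 - 2q_C)/2) - 87q_C = (415/2 - q_C)q_C - 87q_C.
The leader's first-order condition 241/2 - 2q_C = 0 yields q_C = 241/4.
Then q_T = (241 - 2·(241/4))/4 = 241/8.

30.13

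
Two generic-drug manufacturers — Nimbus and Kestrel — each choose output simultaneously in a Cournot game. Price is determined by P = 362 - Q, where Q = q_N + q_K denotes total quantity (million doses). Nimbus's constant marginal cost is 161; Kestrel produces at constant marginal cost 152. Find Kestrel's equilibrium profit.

5329

Nimbus's profit: π_N = (362 - Q)q_N - (161q_N). Setting ∂π_N/∂q_N = 0: 201 - 2q_N - (q_K) = 0.
Kestrel's first-order condition: 210 - 2q_K - (q_N) = 0.
Best responses: q_N = (201 - q_K)/2, q_K = (210 - q_N)/2.
Substituting one into the other gives q_N = 64 and q_K = 73.
Price P = 362 - 137 = 225.
Kestrel's profit: (225 - 152)·73 = 5329.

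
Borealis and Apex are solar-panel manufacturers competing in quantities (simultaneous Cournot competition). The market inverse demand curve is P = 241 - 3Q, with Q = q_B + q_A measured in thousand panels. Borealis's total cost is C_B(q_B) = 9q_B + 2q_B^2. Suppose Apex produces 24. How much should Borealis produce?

With the rival's output fixed at 24, Borealis's profit is π_B = (241 - 3·24 - 3q_B)q_B - (9q_B + 2q_B²) = (169 - 3q_B)q_B - (9q_B + 2q_B²).
∂π_B/∂q_B = 160 - 10q_B = 0, so q_B = 16.

16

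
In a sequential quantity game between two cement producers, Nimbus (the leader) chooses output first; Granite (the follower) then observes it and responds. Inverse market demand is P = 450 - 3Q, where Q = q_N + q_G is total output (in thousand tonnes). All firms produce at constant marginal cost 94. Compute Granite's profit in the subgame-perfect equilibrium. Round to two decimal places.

2640.33

The follower Granite best-responds to any q_N: π_G = (450 - 3Q)q_G - 94q_G.
Setting the follower's marginal profit to zero, 356 - 3q_N - 6q_G = 0, i.e. q_G = (356 - 3q_N)/6.
The leader anticipates this reaction. Substituting into P = 450 - 3Q gives P = 272 - (3/2)q_N, so π_N = (272 - (3/2)q_N)q_N - 94q_N.
The leader's first-order condition 178 - 3q_N = 0 yields q_N = 178/3.
Then q_G = (356 - 3·(178/3))/6 = 89/3.
Price P = 450 - 3·89 = 183.
Granite's profit: (183 - 94)·(89/3) = 2640.3333.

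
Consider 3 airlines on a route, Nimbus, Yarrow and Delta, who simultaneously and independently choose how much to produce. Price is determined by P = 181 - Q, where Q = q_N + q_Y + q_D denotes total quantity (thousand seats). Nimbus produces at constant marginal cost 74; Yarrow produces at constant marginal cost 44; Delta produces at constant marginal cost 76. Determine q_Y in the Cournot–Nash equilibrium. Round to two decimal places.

Nimbus's profit: π_N = (181 - Q)q_N - (74q_N). Setting ∂π_N/∂q_N = 0: 107 - 2q_N - (q_Y + q_D) = 0.
Yarrow's profit: π_Y = (181 - Q)q_Y - (44q_Y). Setting ∂π_Y/∂q_Y = 0: 137 - 2q_Y - (q_N + q_D) = 0.
Delta's profit: π_D = (181 - Q)q_D - (76q_D). Setting ∂π_D/∂q_D = 0: 105 - 2q_D - (q_N + q_Y) = 0.
Adding the 3 first-order conditions: 349 − 4Q = 0, so Q = 349/4.
Back-substituting: q_N = (107 − 349/4) = 79/4, q_Y = (137 − 349/4) = 199/4, q_D = (105 − 349/4) = 71/4.

49.75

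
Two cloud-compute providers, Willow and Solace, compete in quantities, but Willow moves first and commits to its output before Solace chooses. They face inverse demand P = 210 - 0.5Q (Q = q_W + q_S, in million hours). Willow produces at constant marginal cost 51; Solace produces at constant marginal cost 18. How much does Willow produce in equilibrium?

Solve by backward induction. Given q_W, the follower Solace maximises π_S = (210 - (1/2)q_W - (1/2)q_S)q_S - 18q_S.
Setting the follower's marginal profit to zero, 192 - (1/2)q_W - q_S = 0, i.e. q_S = (192 - (1/2)q_W).
The leader anticipates this reaction. Substituting into P = 210 - 0.5Q gives P = 114 - (1/4)q_W, so π_W = (114 - (1/4)q_W)q_W - 51q_W.
Leader FOC: 63 - (1/2)q_W = 0, so q_W = 126.
Then q_S = (192 - (1/2)·126) = 129.

126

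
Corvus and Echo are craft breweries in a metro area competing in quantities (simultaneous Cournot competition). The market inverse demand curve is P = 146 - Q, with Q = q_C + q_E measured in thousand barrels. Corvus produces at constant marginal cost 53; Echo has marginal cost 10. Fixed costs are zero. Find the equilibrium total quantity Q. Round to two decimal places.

76.33

Corvus's profit: π_C = (146 - Q)q_C - (53q_C). Setting ∂π_C/∂q_C = 0: 93 - 2q_C - (q_E) = 0.
Echo's profit: π_E = (146 - Q)q_E - (10q_E). Setting ∂π_E/∂q_E = 0: 136 - 2q_E - (q_C) = 0.
Rearranging gives the reaction functions q_C = (93 - q_E)/2 and q_E = (136 - q_C)/2.
Solving the pair: q_C = 50/3, q_E = 179/3.
Total output Q = 50/3 + 179/3 = 229/3.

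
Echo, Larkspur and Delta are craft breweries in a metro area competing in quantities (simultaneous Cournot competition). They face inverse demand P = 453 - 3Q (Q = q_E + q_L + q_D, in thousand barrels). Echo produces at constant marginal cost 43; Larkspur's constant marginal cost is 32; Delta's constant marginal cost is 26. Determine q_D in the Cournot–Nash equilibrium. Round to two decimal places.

37.50

Echo's profit: π_E = (453 - 3Q)q_E - (43q_E). Setting ∂π_E/∂q_E = 0: 410 - 6q_E - 3(q_L + q_D) = 0.
Larkspur's profit: π_L = (453 - 3Q)q_L - (32q_L). Setting ∂π_L/∂q_L = 0: 421 - 6q_L - 3(q_E + q_D) = 0.
Delta's first-order condition: 427 - 6q_D - 3(q_E + q_L) = 0.
Adding the 3 first-order conditions: 1258 − 12Q = 0, so Q = 629/6.
Back-substituting: q_E = (410 − 629/2)/3 = 191/6, q_L = (421 − 629/2)/3 = 71/2, q_D = (427 − 629/2)/3 = 75/2.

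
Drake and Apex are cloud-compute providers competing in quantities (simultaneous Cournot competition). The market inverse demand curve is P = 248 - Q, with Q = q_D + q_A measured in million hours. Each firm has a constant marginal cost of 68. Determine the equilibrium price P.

128

Each firm earns π_i = (248 - Q)q_i - 68q_i.
First-order condition (treating rivals' output as given): 180 - 2q_i - q_j = 0.
With identical firms every q_j equals q_i, so q_j = q_i and 180 = 3q_i, giving q_i = 60.
Total output Q = 120, so price P = 248 - 120 = 128.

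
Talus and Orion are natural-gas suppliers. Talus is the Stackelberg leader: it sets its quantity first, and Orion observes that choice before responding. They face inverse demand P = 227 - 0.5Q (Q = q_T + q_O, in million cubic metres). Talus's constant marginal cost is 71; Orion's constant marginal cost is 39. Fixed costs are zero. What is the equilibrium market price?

102

Solve by backward induction. Given q_T, the follower Orion maximises π_O = (227 - (1/2)q_T - (1/2)q_O)q_O - 39q_O.
Follower FOC: 188 - (1/2)q_T - q_O = 0, so q_O(q_T) = (188 - (1/2)q_T).
Talus substitutes q_O(q_T) into its own profit: π_T = q_T(227 - (1/2)q_T - (188 - (1/2)q_T)/2) - 71q_T = (133 - (1/4)q_T)q_T - 71q_T.
Leader FOC: 62 - (1/2)q_T = 0, so q_T = 124.
Then q_O = (188 - (1/2)·124) = 126.
Total output Q = 250, so price P = 227 - (1/2)·250 = 102.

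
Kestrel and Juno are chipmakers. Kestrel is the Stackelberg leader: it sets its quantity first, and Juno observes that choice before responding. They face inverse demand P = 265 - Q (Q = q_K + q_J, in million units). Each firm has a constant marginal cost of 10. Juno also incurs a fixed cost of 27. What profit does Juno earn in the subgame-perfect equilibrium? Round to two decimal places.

Solve by backward induction. Given q_K, the follower Juno maximises π_J = (265 - q_K - q_J)q_J - 10q_J.
Setting the follower's marginal profit to zero, 255 - q_K - 2q_J = 0, i.e. q_J = (255 - q_K)/2.
The leader anticipates this reaction. Substituting into P = 265 - Q gives P = 275/2 - (1/2)q_K, so π_K = (275/2 - (1/2)q_K)q_K - 10q_K.
Leader FOC: 255/2 - q_K = 0, so q_K = 255/2.
Then q_J = (255 - 255/2)/2 = 255/4.
Price P = 265 - 765/4 = 295/4.
Juno's profit: (295/4 - 10)·(255/4) - 27 = 4037.0625.

4037.06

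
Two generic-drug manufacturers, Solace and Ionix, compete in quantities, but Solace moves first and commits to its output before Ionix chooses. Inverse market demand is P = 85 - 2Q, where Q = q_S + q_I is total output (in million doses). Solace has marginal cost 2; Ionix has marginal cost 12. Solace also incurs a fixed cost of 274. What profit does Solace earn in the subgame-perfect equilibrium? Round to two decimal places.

Solve by backward induction. Given q_S, the follower Ionix maximises π_I = (85 - 2q_S - 2q_I)q_I - 12q_I.
∂π_I/∂q_I = 73 - 2q_S - 4q_I = 0 gives the reaction function q_I = (73 - 2q_S)/4.
The leader anticipates this reaction. Substituting into P = 85 - 2Q gives P = 97/2 - q_S, so π_S = (97/2 - q_S)q_S - 2q_S.
Leader FOC: 93/2 - 2q_S = 0, so q_S = 93/4.
Then q_I = (73 - 2·(93/4))/4 = 53/8.
Price P = 85 - 2·(239/8) = 101/4.
Solace's profit: (101/4 - 2)·(93/4) - 274 = 266.5625.

266.56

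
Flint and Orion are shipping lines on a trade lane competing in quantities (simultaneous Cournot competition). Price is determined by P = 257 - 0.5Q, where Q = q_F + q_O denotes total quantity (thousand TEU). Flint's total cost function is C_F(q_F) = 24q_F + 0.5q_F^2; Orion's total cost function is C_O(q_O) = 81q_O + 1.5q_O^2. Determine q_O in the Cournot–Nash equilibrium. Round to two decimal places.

Flint's profit: π_F = (257 - 0.5Q)q_F - (24q_F + (1/2)q_F²). Setting ∂π_F/∂q_F = 0: 233 - 2q_F - (1/2)(q_O) = 0.
Orion's first-order condition: 176 - 4q_O - (1/2)(q_F) = 0.
Rearranging gives the reaction functions q_F = (233 - (1/2)q_O)/2 and q_O = (176 - (1/2)q_F)/4.
Substituting one into the other gives q_F = 108.9032 and q_O = 942/31.

30.39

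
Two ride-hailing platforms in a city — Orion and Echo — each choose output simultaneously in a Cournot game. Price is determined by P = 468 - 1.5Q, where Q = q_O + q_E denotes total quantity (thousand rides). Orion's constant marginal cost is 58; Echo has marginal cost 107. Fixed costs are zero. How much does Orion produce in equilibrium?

102

Orion's profit: π_O = (468 - 1.5Q)q_O - (58q_O). Setting ∂π_O/∂q_O = 0: 410 - 3q_O - (3/2)(q_E) = 0.
Echo's first-order condition: 361 - 3q_E - (3/2)(q_O) = 0.
So q_O = (410 - (3/2)q_E)/3 and q_E = (361 - (3/2)q_O)/3.
Substituting one into the other gives q_O = 102 and q_E = 208/3.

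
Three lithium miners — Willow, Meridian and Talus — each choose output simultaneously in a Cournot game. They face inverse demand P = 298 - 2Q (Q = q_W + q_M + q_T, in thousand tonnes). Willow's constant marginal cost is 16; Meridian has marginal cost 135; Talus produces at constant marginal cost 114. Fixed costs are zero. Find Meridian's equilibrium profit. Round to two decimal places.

Willow's profit: π_W = (298 - 2Q)q_W - (16q_W). Setting ∂π_W/∂q_W = 0: 282 - 4q_W - 2(q_M + q_T) = 0.
Meridian's profit: π_M = (298 - 2Q)q_M - (135q_M). Setting ∂π_M/∂q_M = 0: 163 - 4q_M - 2(q_W + q_T) = 0.
Talus's first-order condition: 184 - 4q_T - 2(q_W + q_M) = 0.
Summing all 3 equations gives 629 − 8Q = 0, hence Q = 629/8.
Back-substituting: q_W = (282 − 629/4)/2 = 499/8, q_M = (163 − 629/4)/2 = 23/8, q_T = (184 − 629/4)/2 = 107/8.
Price P = 298 - 2·(629/8) = 563/4.
Meridian's profit: (563/4 - 135)·(23/8) = 529/32.

16.53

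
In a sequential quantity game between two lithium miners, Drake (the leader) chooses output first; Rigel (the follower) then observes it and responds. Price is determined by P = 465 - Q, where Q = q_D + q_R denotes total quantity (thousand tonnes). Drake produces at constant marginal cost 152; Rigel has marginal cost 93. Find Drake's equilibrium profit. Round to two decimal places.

8064.50

Solve by backward induction. Given q_D, the follower Rigel maximises π_R = (465 - q_D - q_R)q_R - 93q_R.
Follower FOC: 372 - q_D - 2q_R = 0, so q_R(q_D) = (372 - q_D)/2.
The leader anticipates this reaction. Substituting into P = 465 - Q gives P = 279 - (1/2)q_D, so π_D = (279 - (1/2)q_D)q_D - 152q_D.
The leader's first-order condition 127 - q_D = 0 yields q_D = 127.
Then q_R = (372 - 127)/2 = 245/2.
Price P = 465 - 499/2 = 431/2.
Drake's profit: (431/2 - 152)·127 = 8064.5000.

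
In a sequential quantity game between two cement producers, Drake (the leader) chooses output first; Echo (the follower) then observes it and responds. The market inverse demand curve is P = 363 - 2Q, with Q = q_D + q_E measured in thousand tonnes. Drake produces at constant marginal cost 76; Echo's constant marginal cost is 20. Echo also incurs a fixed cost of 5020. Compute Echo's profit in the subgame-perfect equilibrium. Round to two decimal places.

Solve by backward induction. Given q_D, the follower Echo maximises π_E = (363 - 2q_D - 2q_E)q_E - 20q_E.
Setting the follower's marginal profit to zero, 343 - 2q_D - 4q_E = 0, i.e. q_E = (343 - 2q_D)/4.
The leader anticipates this reaction. Substituting into P = 363 - 2Q gives P = 383/2 - q_D, so π_D = (383/2 - q_D)q_D - 76q_D.
Maximising: ∂π_D/∂q_D = 231/2 - 2q_D = 0, giving q_D = 231/4.
Then q_E = (343 - 2·(231/4))/4 = 455/8.
Price P = 363 - 2·(917/8) = 535/4.
Echo's profit: (535/4 - 20)·(455/8) - 5020 = 1449.5313.

1449.53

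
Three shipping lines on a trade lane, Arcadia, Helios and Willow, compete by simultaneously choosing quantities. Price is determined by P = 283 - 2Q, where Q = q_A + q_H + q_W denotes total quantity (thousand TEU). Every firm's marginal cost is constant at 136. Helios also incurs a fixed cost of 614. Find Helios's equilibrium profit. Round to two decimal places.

A representative firm's profit is π_i = q_i(283 - 2Q) - 136q_i.
First-order condition (treating rivals' output as given): 147 - 4q_i - 2·Σ_{j≠i} q_j = 0.
With identical firms every q_j equals q_i, so Σ_{j≠i} q_j = 2q_i and 147 = 8q_i, giving q_i = 147/8.
Price P = 283 - 2·(441/8) = 691/4.
Helios's profit: (691/4 - 136)·(147/8) - 614 = 1961/32.

61.28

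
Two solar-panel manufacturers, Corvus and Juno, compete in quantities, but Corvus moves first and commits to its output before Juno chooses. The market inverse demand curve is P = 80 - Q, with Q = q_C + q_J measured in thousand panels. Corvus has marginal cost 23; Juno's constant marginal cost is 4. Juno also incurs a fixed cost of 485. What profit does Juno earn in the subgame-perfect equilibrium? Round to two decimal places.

Solve by backward induction. Given q_C, the follower Juno maximises π_J = (80 - q_C - q_J)q_J - 4q_J.
Follower FOC: 76 - q_C - 2q_J = 0, so q_J(q_C) = (76 - q_C)/2.
The leader anticipates this reaction. Substituting into P = 80 - Q gives P = 42 - (1/2)q_C, so π_C = (42 - (1/2)q_C)q_C - 23q_C.
Maximising: ∂π_C/∂q_C = 19 - q_C = 0, giving q_C = 19.
Then q_J = (76 - 19)/2 = 57/2.
Price P = 80 - 95/2 = 65/2.
Juno's profit: (65/2 - 4)·(57/2) - 485 = 1309/4.

327.25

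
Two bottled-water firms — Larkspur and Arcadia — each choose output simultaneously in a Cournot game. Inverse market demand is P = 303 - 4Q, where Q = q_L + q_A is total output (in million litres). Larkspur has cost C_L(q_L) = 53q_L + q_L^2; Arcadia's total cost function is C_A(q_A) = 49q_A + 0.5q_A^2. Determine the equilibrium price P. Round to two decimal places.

153.05

Larkspur's profit: π_L = (303 - 4Q)q_L - (53q_L + q_L²). Setting ∂π_L/∂q_L = 0: 250 - 10q_L - 4(q_A) = 0.
Arcadia's first-order condition: 254 - 9q_A - 4(q_L) = 0.
Best responses: q_L = (250 - 4q_A)/10, q_A = (254 - 4q_L)/9.
Solving the pair: q_L = 617/37, q_A = 770/37.
Total output Q = 1387/37, so price P = 303 - 4·(1387/37) = 153.0541.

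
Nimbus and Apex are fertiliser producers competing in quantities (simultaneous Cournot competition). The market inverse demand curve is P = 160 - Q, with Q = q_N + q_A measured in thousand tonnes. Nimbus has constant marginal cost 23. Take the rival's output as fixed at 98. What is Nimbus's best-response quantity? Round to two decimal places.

19.50

With the rival's output fixed at 98, Nimbus's profit is π_N = (160 - 98 - q_N)q_N - (23q_N) = (62 - q_N)q_N - (23q_N).
∂π_N/∂q_N = 39 - 2q_N = 0, so q_N = 39/2.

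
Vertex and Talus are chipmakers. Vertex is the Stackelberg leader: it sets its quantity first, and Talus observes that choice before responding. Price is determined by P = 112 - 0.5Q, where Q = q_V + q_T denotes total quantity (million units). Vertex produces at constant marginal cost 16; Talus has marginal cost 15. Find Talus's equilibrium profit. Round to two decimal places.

The follower Talus best-responds to any q_V: π_T = (112 - 0.5Q)q_T - 15q_T.
Setting the follower's marginal profit to zero, 97 - (1/2)q_V - q_T = 0, i.e. q_T = (97 - (1/2)q_V).
Vertex substitutes q_T(q_V) into its own profit: π_V = q_V(112 - (1/2)q_V - (97 - (1/2)q_V)/2) - 16q_V = (127/2 - (1/4)q_V)q_V - 16q_V.
The leader's first-order condition 95/2 - (1/2)q_V = 0 yields q_V = 95.
Then q_T = (97 - (1/2)·95) = 99/2.
Price P = 112 - (1/2)·(289/2) = 159/4.
Talus's profit: (159/4 - 15)·(99/2) = 1225.1250.

1225.13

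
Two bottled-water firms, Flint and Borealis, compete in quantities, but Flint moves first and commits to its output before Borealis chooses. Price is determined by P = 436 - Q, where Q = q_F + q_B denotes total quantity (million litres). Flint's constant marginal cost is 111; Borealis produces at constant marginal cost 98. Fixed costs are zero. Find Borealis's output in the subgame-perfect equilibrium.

The follower Borealis best-responds to any q_F: π_B = (436 - Q)q_B - 98q_B.
Follower FOC: 338 - q_F - 2q_B = 0, so q_B(q_F) = (338 - q_F)/2.
The leader anticipates this reaction. Substituting into P = 436 - Q gives P = 267 - (1/2)q_F, so π_F = (267 - (1/2)q_F)q_F - 111q_F.
Maximising: ∂π_F/∂q_F = 156 - q_F = 0, giving q_F = 156.
Then q_B = (338 - 156)/2 = 91.

91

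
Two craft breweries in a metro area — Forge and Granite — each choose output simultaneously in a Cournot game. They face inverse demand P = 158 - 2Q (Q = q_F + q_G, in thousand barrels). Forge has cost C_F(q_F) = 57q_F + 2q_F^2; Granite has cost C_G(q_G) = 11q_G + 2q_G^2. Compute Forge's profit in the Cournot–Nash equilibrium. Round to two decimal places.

Forge's profit: π_F = (158 - 2Q)q_F - (57q_F + 2q_F²). Setting ∂π_F/∂q_F = 0: 101 - 8q_F - 2(q_G) = 0.
Granite's profit: π_G = (158 - 2Q)q_G - (11q_G + 2q_G²). Setting ∂π_G/∂q_G = 0: 147 - 8q_G - 2(q_F) = 0.
So q_F = (101 - 2q_G)/8 and q_G = (147 - 2q_F)/8.
Substituting one into the other gives q_F = 257/30 and q_G = 487/30.
Price P = 158 - 2·(124/5) = 542/5.
Forge's profit: (542/5)·(257/30) - 57·(257/30) - 2(257/30)² = 293.5511.

293.55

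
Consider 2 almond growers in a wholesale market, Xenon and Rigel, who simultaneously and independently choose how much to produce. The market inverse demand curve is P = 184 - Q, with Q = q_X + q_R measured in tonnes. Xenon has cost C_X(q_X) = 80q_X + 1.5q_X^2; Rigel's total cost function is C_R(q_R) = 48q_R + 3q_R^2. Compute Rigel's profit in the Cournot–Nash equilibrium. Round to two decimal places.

872.52

Xenon's profit: π_X = (184 - Q)q_X - (80q_X + (3/2)q_X²). Setting ∂π_X/∂q_X = 0: 104 - 5q_X - (q_R) = 0.
Rigel's profit: π_R = (184 - Q)q_R - (48q_R + 3q_R²). Setting ∂π_R/∂q_R = 0: 136 - 8q_R - (q_X) = 0.
Rearranging gives the reaction functions q_X = (104 - q_R)/5 and q_R = (136 - q_X)/8.
Substituting one into the other gives q_X = 232/13 and q_R = 192/13.
Price P = 184 - 424/13 = 1968/13.
Rigel's profit: (1968/13)·(192/13) - 48·(192/13) - 3(192/13)² = 872.5207.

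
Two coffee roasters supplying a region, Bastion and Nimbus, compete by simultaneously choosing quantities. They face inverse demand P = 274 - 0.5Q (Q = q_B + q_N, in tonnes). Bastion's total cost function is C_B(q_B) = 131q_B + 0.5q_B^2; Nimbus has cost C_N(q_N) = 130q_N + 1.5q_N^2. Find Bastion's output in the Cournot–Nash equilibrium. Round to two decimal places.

Bastion's profit: π_B = (274 - 0.5Q)q_B - (131q_B + (1/2)q_B²). Setting ∂π_B/∂q_B = 0: 143 - 2q_B - (1/2)(q_N) = 0.
Nimbus's first-order condition: 144 - 4q_N - (1/2)(q_B) = 0.
So q_B = (143 - (1/2)q_N)/2 and q_N = (144 - (1/2)q_B)/4.
Solving the pair: q_B = 64.5161, q_N = 866/31.

64.52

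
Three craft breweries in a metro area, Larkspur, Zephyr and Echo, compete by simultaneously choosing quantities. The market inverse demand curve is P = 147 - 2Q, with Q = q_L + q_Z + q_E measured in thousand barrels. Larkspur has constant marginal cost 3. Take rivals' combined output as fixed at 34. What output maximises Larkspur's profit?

19

With rivals' combined output fixed at 34, Larkspur's profit is π_L = (147 - 2·34 - 2q_L)q_L - (3q_L) = (79 - 2q_L)q_L - (3q_L).
∂π_L/∂q_L = 76 - 4q_L = 0, so q_L = 19.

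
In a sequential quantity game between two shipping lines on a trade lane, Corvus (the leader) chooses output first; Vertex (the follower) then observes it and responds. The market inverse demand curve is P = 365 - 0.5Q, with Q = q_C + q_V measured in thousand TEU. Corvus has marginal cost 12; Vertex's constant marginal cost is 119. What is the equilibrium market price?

127

The follower Vertex best-responds to any q_C: π_V = (365 - 0.5Q)q_V - 119q_V.
Setting the follower's marginal profit to zero, 246 - (1/2)q_C - q_V = 0, i.e. q_V = (246 - (1/2)q_C).
The leader anticipates this reaction. Substituting into P = 365 - 0.5Q gives P = 242 - (1/4)q_C, so π_C = (242 - (1/4)q_C)q_C - 12q_C.
Maximising: ∂π_C/∂q_C = 230 - (1/2)q_C = 0, giving q_C = 460.
Then q_V = (246 - (1/2)·460) = 16.
Total output Q = 476, so price P = 365 - (1/2)·476 = 127.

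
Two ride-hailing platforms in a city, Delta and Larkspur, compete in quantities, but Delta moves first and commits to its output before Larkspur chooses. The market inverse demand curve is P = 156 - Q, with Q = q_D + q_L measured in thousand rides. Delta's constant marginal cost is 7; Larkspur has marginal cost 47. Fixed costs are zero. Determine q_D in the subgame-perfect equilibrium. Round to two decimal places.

The follower Larkspur best-responds to any q_D: π_L = (156 - Q)q_L - 47q_L.
∂π_L/∂q_L = 109 - q_D - 2q_L = 0 gives the reaction function q_L = (109 - q_D)/2.
Delta substitutes q_L(q_D) into its own profit: π_D = q_D(156 - q_D - (109 - q_D)/2) - 7q_D = (203/2 - (1/2)q_D)q_D - 7q_D.
Maximising: ∂π_D/∂q_D = 189/2 - q_D = 0, giving q_D = 189/2.
Then q_L = (109 - 189/2)/2 = 29/4.

94.50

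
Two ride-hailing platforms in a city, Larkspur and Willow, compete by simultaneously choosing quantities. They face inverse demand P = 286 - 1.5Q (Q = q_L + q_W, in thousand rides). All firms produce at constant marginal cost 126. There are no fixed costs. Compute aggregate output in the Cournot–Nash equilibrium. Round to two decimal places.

A representative firm's profit is π_i = q_i(286 - 1.5Q) - 126q_i.
Setting ∂π_i/∂q_i = 0 with rivals' quantities fixed: 160 - 3q_i - (3/2)q_j = 0.
With identical firms every q_j equals q_i, so q_j = q_i and 160 = (9/2)q_i, giving q_i = 320/9.
Total output Q = 320/9 + 320/9 = 640/9.

71.11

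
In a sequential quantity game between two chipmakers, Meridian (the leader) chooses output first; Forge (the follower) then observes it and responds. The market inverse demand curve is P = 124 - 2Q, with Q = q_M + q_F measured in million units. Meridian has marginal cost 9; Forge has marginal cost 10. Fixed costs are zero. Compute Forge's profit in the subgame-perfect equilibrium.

392

The follower Forge best-responds to any q_M: π_F = (124 - 2Q)q_F - 10q_F.
Follower FOC: 114 - 2q_M - 4q_F = 0, so q_F(q_M) = (114 - 2q_M)/4.
The leader anticipates this reaction. Substituting into P = 124 - 2Q gives P = 67 - q_M, so π_M = (67 - q_M)q_M - 9q_M.
The leader's first-order condition 58 - 2q_M = 0 yields q_M = 29.
Then q_F = (114 - 2·29)/4 = 14.
Price P = 124 - 2·43 = 38.
Forge's profit: (38 - 10)·14 = 392.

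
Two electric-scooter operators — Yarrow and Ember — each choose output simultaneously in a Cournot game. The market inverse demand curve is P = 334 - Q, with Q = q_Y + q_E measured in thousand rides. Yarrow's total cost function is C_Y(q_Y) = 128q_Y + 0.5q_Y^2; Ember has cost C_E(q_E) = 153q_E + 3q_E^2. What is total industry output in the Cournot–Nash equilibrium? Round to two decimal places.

78.43

Yarrow's profit: π_Y = (334 - Q)q_Y - (128q_Y + (1/2)q_Y²). Setting ∂π_Y/∂q_Y = 0: 206 - 3q_Y - (q_E) = 0.
Ember's profit: π_E = (334 - Q)q_E - (153q_E + 3q_E²). Setting ∂π_E/∂q_E = 0: 181 - 8q_E - (q_Y) = 0.
Rearranging gives the reaction functions q_Y = (206 - q_E)/3 and q_E = (181 - q_Y)/8.
Solving the pair: q_Y = 1467/23, q_E = 337/23.
Total output Q = 1467/23 + 337/23 = 1804/23.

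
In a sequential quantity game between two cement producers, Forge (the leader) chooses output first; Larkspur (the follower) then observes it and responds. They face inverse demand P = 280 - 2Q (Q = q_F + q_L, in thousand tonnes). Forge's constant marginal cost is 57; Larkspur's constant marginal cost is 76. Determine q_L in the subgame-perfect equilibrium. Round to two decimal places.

Solve by backward induction. Given q_F, the follower Larkspur maximises π_L = (280 - 2q_F - 2q_L)q_L - 76q_L.
Follower FOC: 204 - 2q_F - 4q_L = 0, so q_L(q_F) = (204 - 2q_F)/4.
Forge substitutes q_L(q_F) into its own profit: π_F = q_F(280 - 2q_F - (204 - 2q_F)/2) - 57q_F = (178 - q_F)q_F - 57q_F.
Leader FOC: 121 - 2q_F = 0, so q_F = 121/2.
Then q_L = (204 - 2·(121/2))/4 = 83/4.

20.75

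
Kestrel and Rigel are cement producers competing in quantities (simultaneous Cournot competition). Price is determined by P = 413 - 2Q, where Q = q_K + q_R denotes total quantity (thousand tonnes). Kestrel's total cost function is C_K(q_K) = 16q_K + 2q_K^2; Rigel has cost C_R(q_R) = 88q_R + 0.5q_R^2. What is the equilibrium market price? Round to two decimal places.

238.50

Kestrel's profit: π_K = (413 - 2Q)q_K - (16q_K + 2q_K²). Setting ∂π_K/∂q_K = 0: 397 - 8q_K - 2(q_R) = 0.
Rigel's profit: π_R = (413 - 2Q)q_R - (88q_R + (1/2)q_R²). Setting ∂π_R/∂q_R = 0: 325 - 5q_R - 2(q_K) = 0.
Rearranging gives the reaction functions q_K = (397 - 2q_R)/8 and q_R = (325 - 2q_K)/5.
Substituting one into the other gives q_K = 445/12 and q_R = 301/6.
Total output Q = 349/4, so price P = 413 - 2·(349/4) = 477/2.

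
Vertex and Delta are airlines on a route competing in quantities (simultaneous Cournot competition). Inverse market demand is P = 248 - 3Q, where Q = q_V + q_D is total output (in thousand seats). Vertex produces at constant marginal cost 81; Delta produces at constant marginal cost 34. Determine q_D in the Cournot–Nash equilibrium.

Vertex's profit: π_V = (248 - 3Q)q_V - (81q_V). Setting ∂π_V/∂q_V = 0: 167 - 6q_V - 3(q_D) = 0.
Delta's first-order condition: 214 - 6q_D - 3(q_V) = 0.
Rearranging gives the reaction functions q_V = (167 - 3q_D)/6 and q_D = (214 - 3q_V)/6.
Substituting one into the other gives q_V = 40/3 and q_D = 29.

29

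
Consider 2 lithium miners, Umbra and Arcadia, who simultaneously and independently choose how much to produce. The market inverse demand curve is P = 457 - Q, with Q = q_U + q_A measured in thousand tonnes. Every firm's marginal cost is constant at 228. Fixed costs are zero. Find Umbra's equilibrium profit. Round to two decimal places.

5826.78

A representative firm's profit is π_i = q_i(457 - Q) - 228q_i.
Setting ∂π_i/∂q_i = 0 with rivals' quantities fixed: 229 - 2q_i - q_j = 0.
With identical firms every q_j equals q_i, so q_j = q_i and 229 = 3q_i, giving q_i = 229/3.
Price P = 457 - 458/3 = 913/3.
Umbra's profit: (913/3 - 228)·(229/3) = 5826.7778.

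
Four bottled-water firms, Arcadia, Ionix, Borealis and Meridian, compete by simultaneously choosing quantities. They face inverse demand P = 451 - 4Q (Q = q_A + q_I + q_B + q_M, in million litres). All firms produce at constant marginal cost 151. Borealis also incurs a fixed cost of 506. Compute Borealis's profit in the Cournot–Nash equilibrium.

A representative firm's profit is π_i = q_i(451 - 4Q) - 151q_i.
Setting ∂π_i/∂q_i = 0 with rivals' quantities fixed: 300 - 8q_i - 4·Σ_{j≠i} q_j = 0.
By symmetry each firm produces the same amount; substituting Σ_{j≠i} q_j = 3q_i yields q_i = 300/20 = 15.
Price P = 451 - 4·60 = 211.
Borealis's profit: (211 - 151)·15 - 506 = 394.

394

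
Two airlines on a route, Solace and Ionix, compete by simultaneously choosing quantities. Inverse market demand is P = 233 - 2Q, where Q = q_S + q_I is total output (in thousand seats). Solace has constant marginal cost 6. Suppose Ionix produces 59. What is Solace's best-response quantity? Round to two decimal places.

With the rival's output fixed at 59, Solace's profit is π_S = (233 - 2·59 - 2q_S)q_S - (6q_S) = (115 - 2q_S)q_S - (6q_S).
∂π_S/∂q_S = 109 - 4q_S = 0, so q_S = 109/4.

27.25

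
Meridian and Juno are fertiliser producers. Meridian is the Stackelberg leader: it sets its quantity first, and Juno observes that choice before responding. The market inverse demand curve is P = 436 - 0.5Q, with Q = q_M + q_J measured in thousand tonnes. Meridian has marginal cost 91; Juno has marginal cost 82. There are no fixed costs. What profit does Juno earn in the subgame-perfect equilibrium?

17298

The follower Juno best-responds to any q_M: π_J = (436 - 0.5Q)q_J - 82q_J.
Setting the follower's marginal profit to zero, 354 - (1/2)q_M - q_J = 0, i.e. q_J = (354 - (1/2)q_M).
Meridian substitutes q_J(q_M) into its own profit: π_M = q_M(436 - (1/2)q_M - (354 - (1/2)q_M)/2) - 91q_M = (259 - (1/4)q_M)q_M - 91q_M.
Leader FOC: 168 - (1/2)q_M = 0, so q_M = 336.
Then q_J = (354 - (1/2)·336) = 186.
Price P = 436 - (1/2)·522 = 175.
Juno's profit: (175 - 82)·186 = 17298.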